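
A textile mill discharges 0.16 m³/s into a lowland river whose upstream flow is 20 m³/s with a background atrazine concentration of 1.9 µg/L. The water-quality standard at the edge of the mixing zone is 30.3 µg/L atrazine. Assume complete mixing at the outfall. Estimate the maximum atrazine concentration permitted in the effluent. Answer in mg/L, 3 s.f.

3.58 mg/L

1.9 µg/L = 0.0019 mg/L.
30.3 µg/L = 0.0303 mg/L.
Mass balance: 0.0303·20.16 = 0.16·Cₑ + 20·0.0019.
Cₑ = (0.6108 − 0.038) / 0.16 = 3.58 mg/L.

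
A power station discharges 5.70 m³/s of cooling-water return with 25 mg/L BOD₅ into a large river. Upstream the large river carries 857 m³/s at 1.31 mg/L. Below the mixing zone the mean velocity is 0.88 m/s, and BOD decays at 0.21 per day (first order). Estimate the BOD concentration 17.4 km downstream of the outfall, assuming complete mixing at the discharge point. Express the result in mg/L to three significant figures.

After complete mixing, C₀ = (5.7·25 + 857·1.31) / 862.7 = 1.467 mg/L.
Travel time t = 1.74e+04 m / 0.88 m/s = 1.977e+04 s = 0.2289 d.
C = 1.467·exp(−0.21·0.2289) = 1.467·0.9531 = 1.398 mg/L.

1.40 mg/L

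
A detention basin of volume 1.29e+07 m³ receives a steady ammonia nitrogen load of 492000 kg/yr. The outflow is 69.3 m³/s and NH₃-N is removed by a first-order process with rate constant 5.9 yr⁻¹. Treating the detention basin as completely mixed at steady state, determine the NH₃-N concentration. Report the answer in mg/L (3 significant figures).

Outflow Q = 69.3 m³/s × 3.156e+07 s/yr = 2.187e+09 m³/yr.
Steady-state CSTR mass balance: W = Q·C + k·V·C, so C = W/(Q + kV).
Q + kV = 2.187e+09 + 5.9·1.29e+07 = 2.263e+09 m³/yr.
C = 492000/2.263e+09 = 0.0002174 kg/m³ = 0.2174 mg/L.

0.217 mg/L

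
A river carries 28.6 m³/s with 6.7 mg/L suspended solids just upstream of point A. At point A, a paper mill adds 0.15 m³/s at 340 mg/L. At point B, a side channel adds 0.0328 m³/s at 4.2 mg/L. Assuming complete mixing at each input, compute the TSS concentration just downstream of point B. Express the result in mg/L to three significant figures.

After input A: C = (28.6·6.7 + 0.15·340) / 28.75 = 8.439 mg/L.
After input B: C = (28.75·8.439 + 0.0328·4.2) / 28.78 = 8.434 mg/L.

8.43 mg/L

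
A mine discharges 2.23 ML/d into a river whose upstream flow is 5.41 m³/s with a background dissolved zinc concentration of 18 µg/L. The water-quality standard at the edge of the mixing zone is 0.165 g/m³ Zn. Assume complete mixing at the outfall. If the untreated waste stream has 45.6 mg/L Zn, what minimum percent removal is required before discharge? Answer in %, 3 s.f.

32.1 %

2.23 ML/d = 0.02581 m³/s.
18 µg/L = 0.018 mg/L.
Mass balance: 0.165·5.436 = 0.02581·Cₑ + 5.41·0.018.
Cₑ = (0.8969 − 0.09738) / 0.02581 = 30.98 mg/L.
Required removal = 1 − 30.98/45.6 = 32.07 %.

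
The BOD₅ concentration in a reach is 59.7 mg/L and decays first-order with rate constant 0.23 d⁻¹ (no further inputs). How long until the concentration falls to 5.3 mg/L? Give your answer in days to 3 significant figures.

10.5 d

t = ln(C₀/C)/k = ln(59.7/5.3)/0.23 = 2.422/0.23 = 10.53 d.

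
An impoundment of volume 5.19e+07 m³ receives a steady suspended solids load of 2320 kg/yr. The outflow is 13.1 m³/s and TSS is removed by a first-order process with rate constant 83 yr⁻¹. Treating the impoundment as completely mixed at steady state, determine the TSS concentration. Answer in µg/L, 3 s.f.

Outflow Q = 13.1 m³/s × 3.156e+07 s/yr = 4.134e+08 m³/yr.
Steady-state CSTR mass balance: W = Q·C + k·V·C, so C = W/(Q + kV).
Q + kV = 4.134e+08 + 83·5.19e+07 = 4.721e+09 m³/yr.
C = 2320/4.721e+09 = 4.914e-07 kg/m³ = 0.0004914 mg/L = 0.4914 µg/L.

0.491 µg/L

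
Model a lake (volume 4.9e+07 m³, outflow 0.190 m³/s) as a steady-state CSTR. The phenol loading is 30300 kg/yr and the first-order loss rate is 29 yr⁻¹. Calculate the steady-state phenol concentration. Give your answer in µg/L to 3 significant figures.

Outflow Q = 0.190 m³/s × 3.156e+07 s/yr = 5.996e+06 m³/yr.
Steady-state CSTR mass balance: W = Q·C + k·V·C, so C = W/(Q + kV).
Q + kV = 5.996e+06 + 29·4.9e+07 = 1.427e+09 m³/yr.
C = 30300/1.427e+09 = 2.123e-05 kg/m³ = 0.02123 mg/L = 21.23 µg/L.

21.2 µg/L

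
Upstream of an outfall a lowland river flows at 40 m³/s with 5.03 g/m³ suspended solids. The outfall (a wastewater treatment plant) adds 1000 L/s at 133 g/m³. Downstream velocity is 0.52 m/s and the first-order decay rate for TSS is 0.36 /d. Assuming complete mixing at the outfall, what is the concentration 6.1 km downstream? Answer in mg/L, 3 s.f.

7.76 mg/L

1000 L/s = 1 m³/s.
After complete mixing, C₀ = (1·133 + 40·5.03) / 41 = 8.151 mg/L.
Travel time t = 6100 m / 0.52 m/s = 1.173e+04 s = 0.1358 d.
C = 8.151·exp(−0.36·0.1358) = 8.151·0.9523 = 7.762 mg/L.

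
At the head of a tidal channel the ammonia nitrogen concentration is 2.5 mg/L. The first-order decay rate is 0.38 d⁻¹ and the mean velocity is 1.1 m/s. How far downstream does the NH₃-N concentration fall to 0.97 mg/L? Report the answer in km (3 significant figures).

From C = C₀·e^(−kt), t = ln(C₀/C)/k = ln(2.5/0.97)/0.38 = 0.9467/0.38 = 2.491 d.
Distance = v·t = 1.1 m/s × 2.153e+05 s = 2.368e+05 m = 236.8 km.

237 km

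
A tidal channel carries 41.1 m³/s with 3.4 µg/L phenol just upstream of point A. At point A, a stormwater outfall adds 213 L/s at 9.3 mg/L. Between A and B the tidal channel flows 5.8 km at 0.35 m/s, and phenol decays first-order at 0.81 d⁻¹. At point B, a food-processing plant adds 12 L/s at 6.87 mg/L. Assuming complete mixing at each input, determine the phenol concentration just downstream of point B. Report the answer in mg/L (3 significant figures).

0.0459 mg/L

3.4 µg/L = 0.0034 mg/L.
213 L/s = 0.213 m³/s.
After input A: C = (41.1·0.0034 + 0.213·9.3) / 41.31 = 0.05133 mg/L.
Over the 5.8 km reach to input B (t = 1.657e+04 s = 0.1918 d), decay gives C = 0.05133·exp(−0.81·0.1918) = 0.04394 mg/L.
12 L/s = 0.012 m³/s.
After input B: C = (41.31·0.04394 + 0.012·6.87) / 41.33 = 0.04593 mg/L.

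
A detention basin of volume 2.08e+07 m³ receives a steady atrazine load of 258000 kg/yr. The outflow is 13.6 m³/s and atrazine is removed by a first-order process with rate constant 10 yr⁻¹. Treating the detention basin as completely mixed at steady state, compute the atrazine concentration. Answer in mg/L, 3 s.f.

0.405 mg/L

Outflow Q = 13.6 m³/s × 3.156e+07 s/yr = 4.292e+08 m³/yr.
Steady-state CSTR mass balance: W = Q·C + k·V·C, so C = W/(Q + kV).
Q + kV = 4.292e+08 + 10·2.08e+07 = 6.372e+08 m³/yr.
C = 258000/6.372e+08 = 0.0004049 kg/m³ = 0.4049 mg/L.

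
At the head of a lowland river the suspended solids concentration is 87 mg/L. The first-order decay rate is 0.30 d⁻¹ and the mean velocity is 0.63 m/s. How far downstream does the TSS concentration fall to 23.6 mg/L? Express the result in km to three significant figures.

237 km

From C = C₀·e^(−kt), t = ln(C₀/C)/k = ln(87/23.6)/0.30 = 1.305/0.30 = 4.349 d.
Distance = v·t = 0.63 m/s × 3.757e+05 s = 2.367e+05 m = 236.7 km.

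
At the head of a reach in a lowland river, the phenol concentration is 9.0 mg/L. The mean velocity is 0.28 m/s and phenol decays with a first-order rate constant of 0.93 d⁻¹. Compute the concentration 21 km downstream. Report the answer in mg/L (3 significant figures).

Travel time t = 21 km / 0.28 m/s = 2.1e+04/0.28 = 7.5e+04 s = 0.8681 d.
First-order decay: C = 9.0·exp(−0.93·0.8681) = 9.0·0.4461 = 4.015 mg/L.

4.01 mg/L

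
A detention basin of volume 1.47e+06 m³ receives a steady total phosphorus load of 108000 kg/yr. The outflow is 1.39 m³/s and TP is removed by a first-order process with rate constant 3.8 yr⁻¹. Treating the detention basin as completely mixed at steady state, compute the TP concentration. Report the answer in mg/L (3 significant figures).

Outflow Q = 1.39 m³/s × 3.156e+07 s/yr = 4.387e+07 m³/yr.
Steady-state CSTR mass balance: W = Q·C + k·V·C, so C = W/(Q + kV).
Q + kV = 4.387e+07 + 3.8·1.47e+06 = 4.945e+07 m³/yr.
C = 108000/4.945e+07 = 0.002184 kg/m³ = 2.184 mg/L.

2.18 mg/L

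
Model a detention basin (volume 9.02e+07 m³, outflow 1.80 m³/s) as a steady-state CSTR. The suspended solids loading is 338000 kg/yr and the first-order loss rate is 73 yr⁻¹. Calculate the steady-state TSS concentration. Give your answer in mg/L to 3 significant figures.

Outflow Q = 1.80 m³/s × 3.156e+07 s/yr = 5.68e+07 m³/yr.
Steady-state CSTR mass balance: W = Q·C + k·V·C, so C = W/(Q + kV).
Q + kV = 5.68e+07 + 73·9.02e+07 = 6.641e+09 m³/yr.
C = 338000/6.641e+09 = 5.089e-05 kg/m³ = 0.05089 mg/L.

0.0509 mg/L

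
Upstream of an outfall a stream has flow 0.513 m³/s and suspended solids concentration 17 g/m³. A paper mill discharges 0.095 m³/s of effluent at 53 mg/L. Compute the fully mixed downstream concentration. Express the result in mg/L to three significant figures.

22.6 mg/L

By mass balance at complete mixing, C = (0.095·53 + 0.513·17) / (0.095 + 0.513) = 13.76/0.608 = 22.62 mg/L.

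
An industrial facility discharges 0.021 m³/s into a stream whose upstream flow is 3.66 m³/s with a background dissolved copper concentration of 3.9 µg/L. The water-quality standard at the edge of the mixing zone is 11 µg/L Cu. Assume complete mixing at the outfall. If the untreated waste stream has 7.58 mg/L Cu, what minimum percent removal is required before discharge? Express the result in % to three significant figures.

83.5 %

3.9 µg/L = 0.0039 mg/L.
11 µg/L = 0.011 mg/L.
Mass balance: 0.011·3.681 = 0.021·Cₑ + 3.66·0.0039.
Cₑ = (0.04049 − 0.01427) / 0.021 = 1.248 mg/L.
Required removal = 1 − 1.248/7.58 = 83.53 %.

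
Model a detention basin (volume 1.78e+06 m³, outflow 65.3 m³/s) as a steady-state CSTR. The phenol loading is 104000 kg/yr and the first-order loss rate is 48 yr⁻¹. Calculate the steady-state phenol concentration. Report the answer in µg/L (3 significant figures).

48.5 µg/L

Outflow Q = 65.3 m³/s × 3.156e+07 s/yr = 2.061e+09 m³/yr.
Steady-state CSTR mass balance: W = Q·C + k·V·C, so C = W/(Q + kV).
Q + kV = 2.061e+09 + 48·1.78e+06 = 2.146e+09 m³/yr.
C = 104000/2.146e+09 = 4.846e-05 kg/m³ = 0.04846 mg/L = 48.46 µg/L.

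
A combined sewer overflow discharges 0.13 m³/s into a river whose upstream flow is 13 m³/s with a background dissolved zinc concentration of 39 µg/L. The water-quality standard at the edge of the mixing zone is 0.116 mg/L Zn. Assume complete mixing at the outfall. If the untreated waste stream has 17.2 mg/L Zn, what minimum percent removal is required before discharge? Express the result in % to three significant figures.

54.6 %

39 µg/L = 0.039 mg/L.
Mass balance: 0.116·13.13 = 0.13·Cₑ + 13·0.039.
Cₑ = (1.523 − 0.507) / 0.13 = 7.816 mg/L.
Required removal = 1 − 7.816/17.2 = 54.56 %.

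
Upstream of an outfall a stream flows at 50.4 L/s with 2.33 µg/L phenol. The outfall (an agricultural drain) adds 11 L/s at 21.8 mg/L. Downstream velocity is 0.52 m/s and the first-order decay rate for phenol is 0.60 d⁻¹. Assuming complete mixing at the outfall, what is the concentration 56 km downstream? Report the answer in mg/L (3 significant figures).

11 L/s = 0.011 m³/s.
50.4 L/s = 0.0504 m³/s.
2.33 µg/L = 0.00233 mg/L.
After complete mixing, C₀ = (0.011·21.8 + 0.0504·0.00233) / 0.0614 = 3.907 mg/L.
Travel time t = 5.6e+04 m / 0.52 m/s = 1.077e+05 s = 1.246 d.
C = 3.907·exp(−0.60·1.246) = 3.907·0.4734 = 1.85 mg/L.

1.85 mg/L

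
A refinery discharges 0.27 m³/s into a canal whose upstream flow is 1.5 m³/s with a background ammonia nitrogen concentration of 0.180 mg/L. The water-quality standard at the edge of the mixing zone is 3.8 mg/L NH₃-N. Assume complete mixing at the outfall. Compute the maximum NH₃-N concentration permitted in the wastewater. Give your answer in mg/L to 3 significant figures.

Mass balance: 3.8·1.77 = 0.27·Cₑ + 1.5·0.18.
Cₑ = (6.726 − 0.27) / 0.27 = 23.91 mg/L.

23.9 mg/L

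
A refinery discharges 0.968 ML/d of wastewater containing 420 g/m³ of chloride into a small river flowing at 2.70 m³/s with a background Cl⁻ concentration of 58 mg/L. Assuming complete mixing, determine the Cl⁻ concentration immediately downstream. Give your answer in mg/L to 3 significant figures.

0.968 ML/d = 0.0112 m³/s.
Conservation of mass across the mixing zone: C = (0.0112·420 + 2.7·58) / (0.0112 + 2.7) = 161.3/2.711 = 59.5 mg/L.

59.5 mg/L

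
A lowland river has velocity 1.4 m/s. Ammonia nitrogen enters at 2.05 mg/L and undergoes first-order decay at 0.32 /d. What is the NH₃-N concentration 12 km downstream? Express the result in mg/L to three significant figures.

Travel time t = 12 km / 1.4 m/s = 1.2e+04/1.4 = 8571 s = 0.09921 d.
First-order decay: C = 2.05·exp(−0.32·0.09921) = 2.05·0.9688 = 1.986 mg/L.

1.99 mg/L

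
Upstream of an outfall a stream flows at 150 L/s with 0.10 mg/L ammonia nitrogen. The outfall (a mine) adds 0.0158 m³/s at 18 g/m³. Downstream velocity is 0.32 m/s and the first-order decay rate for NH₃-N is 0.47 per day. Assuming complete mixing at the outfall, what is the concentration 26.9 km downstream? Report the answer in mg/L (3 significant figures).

1.14 mg/L

150 L/s = 0.15 m³/s.
After complete mixing, C₀ = (0.0158·18 + 0.15·0.1) / 0.1658 = 1.806 mg/L.
Travel time t = 2.69e+04 m / 0.32 m/s = 8.406e+04 s = 0.9729 d.
C = 1.806·exp(−0.47·0.9729) = 1.806·0.633 = 1.143 mg/L.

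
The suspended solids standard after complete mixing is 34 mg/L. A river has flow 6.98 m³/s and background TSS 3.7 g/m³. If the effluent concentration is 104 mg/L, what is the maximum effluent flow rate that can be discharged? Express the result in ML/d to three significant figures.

261 ML/d

Mass balance at complete mixing: C_std·(Q_w + Q_r) = Q_w·C_e + Q_r·C_b.
Rearranging, Q_w = Q_r·(C_std − C_b)/(C_e − C_std) = 6.98·(34 − 3.7) / (104 − 34) = 3.021 m³/s.
= 261 ML/d.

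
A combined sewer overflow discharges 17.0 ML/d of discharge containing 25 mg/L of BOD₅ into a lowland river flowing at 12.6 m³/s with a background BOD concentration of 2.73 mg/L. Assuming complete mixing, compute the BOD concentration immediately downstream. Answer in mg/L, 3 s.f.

3.07 mg/L

17.0 ML/d = 0.1968 m³/s.
Conservation of mass across the mixing zone: C = (0.1968·25 + 12.6·2.73) / (0.1968 + 12.6) = 39.32/12.8 = 3.072 mg/L.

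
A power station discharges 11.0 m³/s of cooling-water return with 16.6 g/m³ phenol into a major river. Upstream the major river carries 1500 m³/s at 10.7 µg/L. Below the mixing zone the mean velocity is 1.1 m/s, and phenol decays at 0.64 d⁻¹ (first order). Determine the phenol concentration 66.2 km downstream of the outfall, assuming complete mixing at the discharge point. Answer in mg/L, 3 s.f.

0.0842 mg/L

10.7 µg/L = 0.0107 mg/L.
After complete mixing, C₀ = (11·16.6 + 1500·0.0107) / 1511 = 0.1315 mg/L.
Travel time t = 6.62e+04 m / 1.1 m/s = 6.018e+04 s = 0.6965 d.
C = 0.1315·exp(−0.64·0.6965) = 0.1315·0.6403 = 0.08418 mg/L.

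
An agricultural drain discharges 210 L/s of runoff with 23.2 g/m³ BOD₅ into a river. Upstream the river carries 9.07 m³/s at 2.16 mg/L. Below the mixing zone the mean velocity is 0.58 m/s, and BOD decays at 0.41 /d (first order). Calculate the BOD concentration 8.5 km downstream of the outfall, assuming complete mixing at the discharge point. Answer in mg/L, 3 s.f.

2.46 mg/L

210 L/s = 0.21 m³/s.
After complete mixing, C₀ = (0.21·23.2 + 9.07·2.16) / 9.28 = 2.636 mg/L.
Travel time t = 8500 m / 0.58 m/s = 1.466e+04 s = 0.1696 d.
C = 2.636·exp(−0.41·0.1696) = 2.636·0.9328 = 2.459 mg/L.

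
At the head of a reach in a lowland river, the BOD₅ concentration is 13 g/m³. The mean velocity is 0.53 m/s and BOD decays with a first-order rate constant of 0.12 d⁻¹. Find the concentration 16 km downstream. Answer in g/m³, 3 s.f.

Travel time t = 16 km / 0.53 m/s = 1.6e+04/0.53 = 3.019e+04 s = 0.3494 d.
First-order decay: C = 13·exp(−0.12·0.3494) = 13·0.9589 = 12.47 g/m³.

12.5 g/m³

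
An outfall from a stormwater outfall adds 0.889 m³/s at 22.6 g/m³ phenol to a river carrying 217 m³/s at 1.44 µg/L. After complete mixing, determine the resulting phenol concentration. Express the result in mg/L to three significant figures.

1.44 µg/L = 0.00144 mg/L.
Conservation of mass across the mixing zone: C = (0.889·22.6 + 217·0.00144) / (0.889 + 217) = 20.4/217.9 = 0.09364 mg/L.

0.0936 mg/L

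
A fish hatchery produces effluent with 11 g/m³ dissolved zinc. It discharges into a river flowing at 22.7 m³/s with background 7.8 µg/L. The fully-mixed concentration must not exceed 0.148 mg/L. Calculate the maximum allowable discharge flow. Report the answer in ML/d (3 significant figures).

7.8 µg/L = 0.0078 mg/L.
Mass balance at complete mixing: C_std·(Q_w + Q_r) = Q_w·C_e + Q_r·C_b.
Rearranging, Q_w = Q_r·(C_std − C_b)/(C_e − C_std) = 22.7·(0.148 − 0.0078) / (11 − 0.148) = 0.2933 m³/s.
= 25.34 ML/d.

25.3 ML/d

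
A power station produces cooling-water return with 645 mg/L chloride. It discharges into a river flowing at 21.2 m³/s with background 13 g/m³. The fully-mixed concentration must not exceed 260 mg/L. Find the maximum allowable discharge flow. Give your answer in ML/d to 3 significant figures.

Mass balance at complete mixing: C_std·(Q_w + Q_r) = Q_w·C_e + Q_r·C_b.
Rearranging, Q_w = Q_r·(C_std − C_b)/(C_e − C_std) = 21.2·(260 − 13) / (645 − 260) = 13.6 m³/s.
= 1175 ML/d.

1180 ML/d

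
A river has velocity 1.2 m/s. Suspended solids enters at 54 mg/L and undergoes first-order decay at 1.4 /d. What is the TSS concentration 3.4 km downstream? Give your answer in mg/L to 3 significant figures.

Travel time t = 3.4 km / 1.2 m/s = 3400/1.2 = 2833 s = 0.03279 d.
First-order decay: C = 54·exp(−1.4·0.03279) = 54·0.9551 = 51.58 mg/L.

51.6 mg/L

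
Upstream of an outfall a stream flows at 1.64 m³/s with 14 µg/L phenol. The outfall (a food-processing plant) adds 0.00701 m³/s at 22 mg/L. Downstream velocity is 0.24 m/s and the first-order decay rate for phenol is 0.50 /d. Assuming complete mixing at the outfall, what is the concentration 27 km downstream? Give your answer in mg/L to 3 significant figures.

0.0561 mg/L

14 µg/L = 0.014 mg/L.
After complete mixing, C₀ = (0.00701·22 + 1.64·0.014) / 1.647 = 0.1076 mg/L.
Travel time t = 2.7e+04 m / 0.24 m/s = 1.125e+05 s = 1.302 d.
C = 0.1076·exp(−0.50·1.302) = 0.1076·0.5215 = 0.0561 mg/L.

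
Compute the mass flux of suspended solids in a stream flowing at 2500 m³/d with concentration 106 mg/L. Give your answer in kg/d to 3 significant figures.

2500 m³/d = 0.02894 m³/s.
Mass flux = Q·C = 0.02894 m³/s × 106 g/m³ = 3.067 g/s.
= 3.067 g/s × 86.4 = 265 kg/d.

265 kg/d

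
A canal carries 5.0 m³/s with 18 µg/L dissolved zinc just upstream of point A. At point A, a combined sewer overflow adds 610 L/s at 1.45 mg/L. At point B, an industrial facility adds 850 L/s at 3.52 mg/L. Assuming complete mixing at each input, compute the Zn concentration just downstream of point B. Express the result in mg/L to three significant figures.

0.614 mg/L

18 µg/L = 0.018 mg/L.
610 L/s = 0.61 m³/s.
After input A: C = (5·0.018 + 0.61·1.45) / 5.61 = 0.1737 mg/L.
850 L/s = 0.85 m³/s.
After input B: C = (5.61·0.1737 + 0.85·3.52) / 6.46 = 0.614 mg/L.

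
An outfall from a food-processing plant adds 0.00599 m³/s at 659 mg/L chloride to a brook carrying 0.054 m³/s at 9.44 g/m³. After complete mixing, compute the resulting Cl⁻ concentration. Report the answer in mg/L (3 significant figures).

74.3 mg/L

By mass balance at complete mixing, C = (0.00599·659 + 0.054·9.44) / (0.00599 + 0.054) = 4.457/0.05999 = 74.3 mg/L.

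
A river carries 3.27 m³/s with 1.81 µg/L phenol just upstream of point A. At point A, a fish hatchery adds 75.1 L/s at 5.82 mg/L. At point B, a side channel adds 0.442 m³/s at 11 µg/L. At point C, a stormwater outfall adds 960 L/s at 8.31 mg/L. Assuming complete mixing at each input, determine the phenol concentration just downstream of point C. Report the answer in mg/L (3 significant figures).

1.77 mg/L

1.81 µg/L = 0.00181 mg/L.
75.1 L/s = 0.0751 m³/s.
After input A: C = (3.27·0.00181 + 0.0751·5.82) / 3.345 = 0.1324 mg/L.
11 µg/L = 0.011 mg/L.
After input B: C = (3.345·0.1324 + 0.442·0.011) / 3.787 = 0.1183 mg/L.
960 L/s = 0.96 m³/s.
After input C: C = (3.787·0.1183 + 0.96·8.31) / 4.747 = 1.775 mg/L.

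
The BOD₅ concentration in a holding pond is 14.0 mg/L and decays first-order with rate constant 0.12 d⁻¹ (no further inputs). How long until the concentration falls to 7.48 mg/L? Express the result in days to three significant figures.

5.22 d

t = ln(C₀/C)/k = ln(14.0/7.48)/0.12 = 0.6268/0.12 = 5.224 d.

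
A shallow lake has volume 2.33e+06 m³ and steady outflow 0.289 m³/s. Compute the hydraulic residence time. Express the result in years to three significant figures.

0.255 yr

Q = 0.289 m³/s × 3.156e+07 s/yr = 9.12e+06 m³/yr.
Hydraulic residence time τ = V/Q = 2.33e+06/9.12e+06 = 0.2555 yr.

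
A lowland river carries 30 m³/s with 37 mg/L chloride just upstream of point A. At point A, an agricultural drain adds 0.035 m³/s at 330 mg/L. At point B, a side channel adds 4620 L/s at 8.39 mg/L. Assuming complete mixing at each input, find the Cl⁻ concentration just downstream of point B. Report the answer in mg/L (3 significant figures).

After input A: C = (30·37 + 0.035·330) / 30.04 = 37.34 mg/L.
4620 L/s = 4.62 m³/s.
After input B: C = (30.04·37.34 + 4.62·8.39) / 34.66 = 33.48 mg/L.

33.5 mg/L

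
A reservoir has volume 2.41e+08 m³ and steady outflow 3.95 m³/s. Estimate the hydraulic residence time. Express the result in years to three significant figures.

1.93 yr

Q = 3.95 m³/s × 3.156e+07 s/yr = 1.247e+08 m³/yr.
Hydraulic residence time τ = V/Q = 2.41e+08/1.247e+08 = 1.933 yr.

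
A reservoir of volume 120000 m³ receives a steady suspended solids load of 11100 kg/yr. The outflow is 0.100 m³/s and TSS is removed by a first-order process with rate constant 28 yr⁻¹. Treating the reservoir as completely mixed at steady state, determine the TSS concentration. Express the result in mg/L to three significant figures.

Outflow Q = 0.100 m³/s × 3.156e+07 s/yr = 3.156e+06 m³/yr.
Steady-state CSTR mass balance: W = Q·C + k·V·C, so C = W/(Q + kV).
Q + kV = 3.156e+06 + 28·120000 = 6.516e+06 m³/yr.
C = 11100/6.516e+06 = 0.001704 kg/m³ = 1.704 mg/L.

1.70 mg/L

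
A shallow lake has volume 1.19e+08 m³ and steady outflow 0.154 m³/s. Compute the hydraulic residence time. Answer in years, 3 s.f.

Q = 0.154 m³/s × 3.156e+07 s/yr = 4.86e+06 m³/yr.
Hydraulic residence time τ = V/Q = 1.19e+08/4.86e+06 = 24.49 yr.

24.5 yr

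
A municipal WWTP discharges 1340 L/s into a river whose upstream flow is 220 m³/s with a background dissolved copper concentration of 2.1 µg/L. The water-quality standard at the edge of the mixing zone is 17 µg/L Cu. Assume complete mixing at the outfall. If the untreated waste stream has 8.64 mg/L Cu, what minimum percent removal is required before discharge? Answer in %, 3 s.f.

71.5 %

1340 L/s = 1.34 m³/s.
2.1 µg/L = 0.0021 mg/L.
17 µg/L = 0.017 mg/L.
Mass balance: 0.017·221.3 = 1.34·Cₑ + 220·0.0021.
Cₑ = (3.763 − 0.462) / 1.34 = 2.463 mg/L.
Required removal = 1 − 2.463/8.64 = 71.49 %.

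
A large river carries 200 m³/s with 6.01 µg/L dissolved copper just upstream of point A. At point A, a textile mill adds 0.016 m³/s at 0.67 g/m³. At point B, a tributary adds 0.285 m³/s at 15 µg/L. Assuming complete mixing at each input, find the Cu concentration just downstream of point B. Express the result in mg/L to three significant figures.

6.01 µg/L = 0.00601 mg/L.
After input A: C = (200·0.00601 + 0.016·0.67) / 200 = 0.006063 mg/L.
15 µg/L = 0.015 mg/L.
After input B: C = (200·0.006063 + 0.285·0.015) / 200.3 = 0.006076 mg/L.

0.00608 mg/L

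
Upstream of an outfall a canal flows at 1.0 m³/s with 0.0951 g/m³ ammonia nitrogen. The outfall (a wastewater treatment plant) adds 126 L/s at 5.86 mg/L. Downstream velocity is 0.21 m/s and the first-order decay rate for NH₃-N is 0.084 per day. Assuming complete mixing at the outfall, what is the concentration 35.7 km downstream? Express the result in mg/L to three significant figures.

0.627 mg/L

126 L/s = 0.126 m³/s.
After complete mixing, C₀ = (0.126·5.86 + 1·0.0951) / 1.126 = 0.7402 mg/L.
Travel time t = 3.57e+04 m / 0.21 m/s = 1.7e+05 s = 1.968 d.
C = 0.7402·exp(−0.084·1.968) = 0.7402·0.8477 = 0.6274 mg/L.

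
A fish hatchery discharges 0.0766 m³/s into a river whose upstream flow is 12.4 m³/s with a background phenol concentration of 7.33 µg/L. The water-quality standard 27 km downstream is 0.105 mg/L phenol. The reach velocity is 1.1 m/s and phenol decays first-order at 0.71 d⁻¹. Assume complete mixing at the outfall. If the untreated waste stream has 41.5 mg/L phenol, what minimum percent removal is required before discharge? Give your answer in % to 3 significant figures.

7.33 µg/L = 0.00733 mg/L.
Travel time to the compliance point: t = 2.7e+04/1.1 = 2.455e+04 s = 0.2841 d; decay factor exp(−0.71·0.2841) = 0.8173.
So the concentration just after mixing may be at most 0.105/0.8173 = 0.1285 mg/L.
Mass balance: 0.1285·12.48 = 0.0766·Cₑ + 12.4·0.00733.
Cₑ = (1.603 − 0.09089) / 0.0766 = 19.74 mg/L.
Required removal = 1 − 19.74/41.5 = 52.44 %.

52.4 %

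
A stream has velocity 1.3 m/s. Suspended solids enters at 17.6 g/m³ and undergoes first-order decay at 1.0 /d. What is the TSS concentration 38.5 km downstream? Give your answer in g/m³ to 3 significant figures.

12.5 g/m³

Travel time t = 38.5 km / 1.3 m/s = 3.85e+04/1.3 = 2.962e+04 s = 0.3428 d.
First-order decay: C = 17.6·exp(−1.0·0.3428) = 17.6·0.7098 = 12.49 g/m³.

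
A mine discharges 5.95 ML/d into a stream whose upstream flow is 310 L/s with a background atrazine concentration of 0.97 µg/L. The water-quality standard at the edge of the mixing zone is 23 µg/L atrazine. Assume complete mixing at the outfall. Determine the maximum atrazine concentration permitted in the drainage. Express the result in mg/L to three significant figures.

0.122 mg/L

5.95 ML/d = 0.06887 m³/s.
310 L/s = 0.31 m³/s.
0.97 µg/L = 0.00097 mg/L.
23 µg/L = 0.023 mg/L.
Mass balance: 0.023·0.3789 = 0.06887·Cₑ + 0.31·0.00097.
Cₑ = (0.008714 − 0.0003007) / 0.06887 = 0.1222 mg/L.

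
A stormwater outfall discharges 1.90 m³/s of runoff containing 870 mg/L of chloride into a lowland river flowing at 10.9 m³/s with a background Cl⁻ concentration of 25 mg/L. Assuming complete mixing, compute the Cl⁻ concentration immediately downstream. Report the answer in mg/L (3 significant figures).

150 mg/L

By mass balance at complete mixing, C = (1.9·870 + 10.9·25) / (1.9 + 10.9) = 1926/12.8 = 150.4 mg/L.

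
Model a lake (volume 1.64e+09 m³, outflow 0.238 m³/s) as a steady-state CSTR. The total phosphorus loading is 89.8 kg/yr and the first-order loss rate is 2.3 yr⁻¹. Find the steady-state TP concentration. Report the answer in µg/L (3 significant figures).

Outflow Q = 0.238 m³/s × 3.156e+07 s/yr = 7.511e+06 m³/yr.
Steady-state CSTR mass balance: W = Q·C + k·V·C, so C = W/(Q + kV).
Q + kV = 7.511e+06 + 2.3·1.64e+09 = 3.78e+09 m³/yr.
C = 89.8/3.78e+09 = 2.376e-08 kg/m³ = 2.376e-05 mg/L = 0.02376 µg/L.

0.0238 µg/L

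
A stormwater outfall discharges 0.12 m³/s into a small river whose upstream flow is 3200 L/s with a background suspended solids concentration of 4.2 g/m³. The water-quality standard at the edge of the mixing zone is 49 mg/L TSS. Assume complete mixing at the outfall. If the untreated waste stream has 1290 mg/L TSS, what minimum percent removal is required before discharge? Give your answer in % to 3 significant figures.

3.59 %

3200 L/s = 3.2 m³/s.
Mass balance: 49·3.32 = 0.12·Cₑ + 3.2·4.2.
Cₑ = (162.7 − 13.44) / 0.12 = 1244 mg/L.
Required removal = 1 − 1244/1290 = 3.592 %.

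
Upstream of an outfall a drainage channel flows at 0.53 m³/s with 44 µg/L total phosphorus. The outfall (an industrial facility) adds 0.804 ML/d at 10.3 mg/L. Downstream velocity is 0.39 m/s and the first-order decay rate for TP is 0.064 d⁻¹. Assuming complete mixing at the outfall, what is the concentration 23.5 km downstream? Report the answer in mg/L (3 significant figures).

0.804 ML/d = 0.009306 m³/s.
44 µg/L = 0.044 mg/L.
After complete mixing, C₀ = (0.009306·10.3 + 0.53·0.044) / 0.5393 = 0.221 mg/L.
Travel time t = 2.35e+04 m / 0.39 m/s = 6.026e+04 s = 0.6974 d.
C = 0.221·exp(−0.064·0.6974) = 0.221·0.9563 = 0.2113 mg/L.

0.211 mg/L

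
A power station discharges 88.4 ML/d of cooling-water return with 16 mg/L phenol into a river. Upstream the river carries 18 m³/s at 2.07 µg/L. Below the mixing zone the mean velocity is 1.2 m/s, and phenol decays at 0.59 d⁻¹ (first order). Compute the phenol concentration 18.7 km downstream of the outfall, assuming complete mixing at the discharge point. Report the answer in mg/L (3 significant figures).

0.775 mg/L

88.4 ML/d = 1.023 m³/s.
2.07 µg/L = 0.00207 mg/L.
After complete mixing, C₀ = (1.023·16 + 18·0.00207) / 19.02 = 0.8625 mg/L.
Travel time t = 1.87e+04 m / 1.2 m/s = 1.558e+04 s = 0.1804 d.
C = 0.8625·exp(−0.59·0.1804) = 0.8625·0.8991 = 0.7754 mg/L.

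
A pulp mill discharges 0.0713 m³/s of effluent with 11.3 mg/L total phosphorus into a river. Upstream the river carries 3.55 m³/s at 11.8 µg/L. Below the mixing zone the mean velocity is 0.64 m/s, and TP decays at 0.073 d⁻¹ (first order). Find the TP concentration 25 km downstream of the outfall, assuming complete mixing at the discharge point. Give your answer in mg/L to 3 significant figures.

11.8 µg/L = 0.0118 mg/L.
After complete mixing, C₀ = (0.0713·11.3 + 3.55·0.0118) / 3.621 = 0.2341 mg/L.
Travel time t = 2.5e+04 m / 0.64 m/s = 3.906e+04 s = 0.4521 d.
C = 0.2341·exp(−0.073·0.4521) = 0.2341·0.9675 = 0.2265 mg/L.

0.226 mg/L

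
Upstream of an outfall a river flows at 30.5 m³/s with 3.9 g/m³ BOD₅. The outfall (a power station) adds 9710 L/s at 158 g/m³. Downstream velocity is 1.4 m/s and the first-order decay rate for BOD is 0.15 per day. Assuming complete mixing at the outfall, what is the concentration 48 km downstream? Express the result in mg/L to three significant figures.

9710 L/s = 9.71 m³/s.
After complete mixing, C₀ = (9.71·158 + 30.5·3.9) / 40.21 = 41.11 mg/L.
Travel time t = 4.8e+04 m / 1.4 m/s = 3.429e+04 s = 0.3968 d.
C = 41.11·exp(−0.15·0.3968) = 41.11·0.9422 = 38.74 mg/L.

38.7 mg/L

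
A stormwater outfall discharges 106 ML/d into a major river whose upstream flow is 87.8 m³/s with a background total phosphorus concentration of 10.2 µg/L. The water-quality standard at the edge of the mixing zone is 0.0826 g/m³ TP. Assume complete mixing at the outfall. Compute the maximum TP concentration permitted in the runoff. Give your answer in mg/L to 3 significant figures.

106 ML/d = 1.227 m³/s.
10.2 µg/L = 0.0102 mg/L.
Mass balance: 0.0826·89.03 = 1.227·Cₑ + 87.8·0.0102.
Cₑ = (7.354 − 0.8956) / 1.227 = 5.264 mg/L.

5.26 mg/L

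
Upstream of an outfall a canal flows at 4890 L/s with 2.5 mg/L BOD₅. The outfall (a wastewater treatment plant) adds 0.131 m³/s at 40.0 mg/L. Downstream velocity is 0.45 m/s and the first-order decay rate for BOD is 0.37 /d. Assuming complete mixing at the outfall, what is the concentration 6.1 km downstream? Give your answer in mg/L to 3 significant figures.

4890 L/s = 4.89 m³/s.
After complete mixing, C₀ = (0.131·40 + 4.89·2.5) / 5.021 = 3.478 mg/L.
Travel time t = 6100 m / 0.45 m/s = 1.356e+04 s = 0.1569 d.
C = 3.478·exp(−0.37·0.1569) = 3.478·0.9436 = 3.282 mg/L.

3.28 mg/L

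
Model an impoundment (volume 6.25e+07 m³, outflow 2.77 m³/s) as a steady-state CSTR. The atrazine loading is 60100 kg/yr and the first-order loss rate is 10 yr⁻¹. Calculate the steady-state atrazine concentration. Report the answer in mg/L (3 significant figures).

Outflow Q = 2.77 m³/s × 3.156e+07 s/yr = 8.741e+07 m³/yr.
Steady-state CSTR mass balance: W = Q·C + k·V·C, so C = W/(Q + kV).
Q + kV = 8.741e+07 + 10·6.25e+07 = 7.124e+08 m³/yr.
C = 60100/7.124e+08 = 8.436e-05 kg/m³ = 0.08436 mg/L.

0.0844 mg/L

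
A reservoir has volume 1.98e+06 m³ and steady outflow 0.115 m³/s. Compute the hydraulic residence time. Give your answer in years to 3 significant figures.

0.546 yr

Q = 0.115 m³/s × 3.156e+07 s/yr = 3.629e+06 m³/yr.
Hydraulic residence time τ = V/Q = 1.98e+06/3.629e+06 = 0.5456 yr.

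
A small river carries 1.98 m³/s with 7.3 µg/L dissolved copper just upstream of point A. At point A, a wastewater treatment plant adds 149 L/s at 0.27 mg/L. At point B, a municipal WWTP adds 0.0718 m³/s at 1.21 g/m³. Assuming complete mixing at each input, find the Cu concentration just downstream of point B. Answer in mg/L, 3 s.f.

7.3 µg/L = 0.0073 mg/L.
149 L/s = 0.149 m³/s.
After input A: C = (1.98·0.0073 + 0.149·0.27) / 2.129 = 0.02569 mg/L.
After input B: C = (2.129·0.02569 + 0.0718·1.21) / 2.201 = 0.06432 mg/L.

0.0643 mg/L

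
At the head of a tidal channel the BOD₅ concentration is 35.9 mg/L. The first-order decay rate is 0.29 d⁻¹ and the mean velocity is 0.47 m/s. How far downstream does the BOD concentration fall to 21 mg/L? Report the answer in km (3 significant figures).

From C = C₀·e^(−kt), t = ln(C₀/C)/k = ln(35.9/21)/0.29 = 0.5362/0.29 = 1.849 d.
Distance = v·t = 0.47 m/s × 1.598e+05 s = 7.508e+04 m = 75.08 km.

75.1 km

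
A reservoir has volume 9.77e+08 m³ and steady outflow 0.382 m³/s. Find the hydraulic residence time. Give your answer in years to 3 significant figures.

81.0 yr

Q = 0.382 m³/s × 3.156e+07 s/yr = 1.206e+07 m³/yr.
Hydraulic residence time τ = V/Q = 9.77e+08/1.206e+07 = 81.05 yr.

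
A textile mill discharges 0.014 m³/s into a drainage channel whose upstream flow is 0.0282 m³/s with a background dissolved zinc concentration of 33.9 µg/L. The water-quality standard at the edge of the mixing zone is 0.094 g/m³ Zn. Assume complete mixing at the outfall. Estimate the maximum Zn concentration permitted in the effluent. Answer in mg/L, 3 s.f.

0.215 mg/L

33.9 µg/L = 0.0339 mg/L.
Mass balance: 0.094·0.0422 = 0.014·Cₑ + 0.0282·0.0339.
Cₑ = (0.003967 − 0.000956) / 0.014 = 0.2151 mg/L.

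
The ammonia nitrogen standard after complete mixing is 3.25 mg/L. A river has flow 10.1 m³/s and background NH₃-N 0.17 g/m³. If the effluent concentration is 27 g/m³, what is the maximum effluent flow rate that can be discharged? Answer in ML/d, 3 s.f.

Mass balance at complete mixing: C_std·(Q_w + Q_r) = Q_w·C_e + Q_r·C_b.
Rearranging, Q_w = Q_r·(C_std − C_b)/(C_e − C_std) = 10.1·(3.25 − 0.17) / (27 − 3.25) = 1.31 m³/s.
= 113.2 ML/d.

113 ML/d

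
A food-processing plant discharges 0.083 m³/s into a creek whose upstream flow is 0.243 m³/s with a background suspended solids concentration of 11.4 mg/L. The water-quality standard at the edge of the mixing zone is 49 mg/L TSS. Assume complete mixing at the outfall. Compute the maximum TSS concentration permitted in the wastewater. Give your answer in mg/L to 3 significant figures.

Mass balance: 49·0.326 = 0.083·Cₑ + 0.243·11.4.
Cₑ = (15.97 − 2.77) / 0.083 = 159.1 mg/L.

159 mg/L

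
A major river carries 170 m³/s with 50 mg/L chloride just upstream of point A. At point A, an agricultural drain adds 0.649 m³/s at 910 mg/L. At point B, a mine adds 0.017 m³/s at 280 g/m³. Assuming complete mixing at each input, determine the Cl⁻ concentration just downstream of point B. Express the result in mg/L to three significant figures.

After input A: C = (170·50 + 0.649·910) / 170.6 = 53.27 mg/L.
After input B: C = (170.6·53.27 + 0.017·280) / 170.7 = 53.29 mg/L.

53.3 mg/L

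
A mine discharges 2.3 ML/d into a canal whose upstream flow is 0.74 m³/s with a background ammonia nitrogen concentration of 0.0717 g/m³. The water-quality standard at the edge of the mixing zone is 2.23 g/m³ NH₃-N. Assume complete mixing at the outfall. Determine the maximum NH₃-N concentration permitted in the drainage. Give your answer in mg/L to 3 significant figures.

2.3 ML/d = 0.02662 m³/s.
Mass balance: 2.23·0.7666 = 0.02662·Cₑ + 0.74·0.0717.
Cₑ = (1.71 − 0.05306) / 0.02662 = 62.23 mg/L.

62.2 mg/L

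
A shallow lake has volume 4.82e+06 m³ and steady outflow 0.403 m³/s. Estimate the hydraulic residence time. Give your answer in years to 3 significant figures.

Q = 0.403 m³/s × 3.156e+07 s/yr = 1.272e+07 m³/yr.
Hydraulic residence time τ = V/Q = 4.82e+06/1.272e+07 = 0.379 yr.

0.379 yr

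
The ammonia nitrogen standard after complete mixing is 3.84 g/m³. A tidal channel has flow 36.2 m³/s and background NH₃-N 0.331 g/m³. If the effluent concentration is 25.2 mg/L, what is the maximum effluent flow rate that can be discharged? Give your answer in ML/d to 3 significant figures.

514 ML/d

Mass balance at complete mixing: C_std·(Q_w + Q_r) = Q_w·C_e + Q_r·C_b.
Rearranging, Q_w = Q_r·(C_std − C_b)/(C_e − C_std) = 36.2·(3.84 − 0.331) / (25.2 − 3.84) = 5.947 m³/s.
= 513.8 ML/d.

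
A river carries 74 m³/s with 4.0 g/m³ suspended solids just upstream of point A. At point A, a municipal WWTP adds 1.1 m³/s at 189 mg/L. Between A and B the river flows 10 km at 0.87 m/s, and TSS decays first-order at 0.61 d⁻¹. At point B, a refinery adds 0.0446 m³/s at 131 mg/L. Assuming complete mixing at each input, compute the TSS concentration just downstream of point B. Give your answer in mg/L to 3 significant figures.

6.26 mg/L

After input A: C = (74·4 + 1.1·189) / 75.1 = 6.71 mg/L.
Over the 10 km reach to input B (t = 1.149e+04 s = 0.133 d), decay gives C = 6.71·exp(−0.61·0.133) = 6.187 mg/L.
After input B: C = (75.1·6.187 + 0.0446·131) / 75.14 = 6.261 mg/L.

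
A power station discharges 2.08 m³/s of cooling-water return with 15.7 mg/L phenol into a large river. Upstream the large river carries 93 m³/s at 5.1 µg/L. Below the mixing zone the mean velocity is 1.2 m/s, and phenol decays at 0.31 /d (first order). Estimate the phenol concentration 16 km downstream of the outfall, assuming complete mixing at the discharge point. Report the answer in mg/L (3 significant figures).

5.1 µg/L = 0.0051 mg/L.
After complete mixing, C₀ = (2.08·15.7 + 93·0.0051) / 95.08 = 0.3484 mg/L.
Travel time t = 1.6e+04 m / 1.2 m/s = 1.333e+04 s = 0.1543 d.
C = 0.3484·exp(−0.31·0.1543) = 0.3484·0.9533 = 0.3322 mg/L.

0.332 mg/L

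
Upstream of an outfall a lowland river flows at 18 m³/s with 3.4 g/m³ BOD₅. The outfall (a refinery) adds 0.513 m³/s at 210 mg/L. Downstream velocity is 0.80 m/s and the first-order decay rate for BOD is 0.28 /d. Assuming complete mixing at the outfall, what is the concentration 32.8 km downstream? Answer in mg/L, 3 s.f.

7.99 mg/L

After complete mixing, C₀ = (0.513·210 + 18·3.4) / 18.51 = 9.125 mg/L.
Travel time t = 3.28e+04 m / 0.80 m/s = 4.1e+04 s = 0.4745 d.
C = 9.125·exp(−0.28·0.4745) = 9.125·0.8756 = 7.99 mg/L.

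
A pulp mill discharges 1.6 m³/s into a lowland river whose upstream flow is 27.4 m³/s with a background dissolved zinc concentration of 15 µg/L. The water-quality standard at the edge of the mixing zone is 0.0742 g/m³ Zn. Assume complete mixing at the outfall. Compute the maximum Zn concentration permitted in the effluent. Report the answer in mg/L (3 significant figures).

15 µg/L = 0.015 mg/L.
Mass balance: 0.0742·29 = 1.6·Cₑ + 27.4·0.015.
Cₑ = (2.152 − 0.411) / 1.6 = 1.088 mg/L.

1.09 mg/L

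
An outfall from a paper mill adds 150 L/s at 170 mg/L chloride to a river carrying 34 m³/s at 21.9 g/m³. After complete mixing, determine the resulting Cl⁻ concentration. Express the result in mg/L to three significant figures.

150 L/s = 0.15 m³/s.
By mass balance at complete mixing, C = (0.15·170 + 34·21.9) / (0.15 + 34) = 770.1/34.15 = 22.55 mg/L.

22.6 mg/L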